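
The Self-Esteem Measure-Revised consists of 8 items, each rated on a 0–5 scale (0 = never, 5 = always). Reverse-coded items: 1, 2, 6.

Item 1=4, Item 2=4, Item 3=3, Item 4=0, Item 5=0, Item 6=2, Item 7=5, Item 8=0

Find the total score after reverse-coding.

Reverse-coded items (on a 0–5 scale, reversed = 5 − raw):
  item 1: 5 − 4 = 1
  item 2: 5 − 4 = 1
  item 6: 5 − 2 = 3
After reverse-coding: 1, 1, 3, 0, 0, 3, 5, 0
Total = 1 + 1 + 3 + 0 + 0 + 3 + 5 + 0 = 13

13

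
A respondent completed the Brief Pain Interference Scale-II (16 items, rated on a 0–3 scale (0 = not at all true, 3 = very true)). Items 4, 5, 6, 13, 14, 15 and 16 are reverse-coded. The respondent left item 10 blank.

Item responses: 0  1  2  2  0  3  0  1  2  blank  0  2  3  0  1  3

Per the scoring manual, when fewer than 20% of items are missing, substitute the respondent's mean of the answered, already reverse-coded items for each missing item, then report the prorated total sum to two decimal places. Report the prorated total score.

18.13

Reverse-coded (reversed = (0+3) − raw = 3 − raw):
  item 4: 3 − 2 = 1
  item 5: 3 − 0 = 3
  item 6: 3 − 3 = 0
  item 13: 3 − 3 = 0
  item 14: 3 − 0 = 3
  item 15: 3 − 1 = 2
  item 16: 3 − 3 = 0
Completed scored items (15 of 16): 0, 1, 2, 1, 3, 0, 0, 1, 2, 0, 2, 0, 3, 2, 0; sum = 17.
Person mean = 17 / 15 ≈ 1.1333
Prorated total = (17 / 15) × 16 = 18.13 (to 2 dp)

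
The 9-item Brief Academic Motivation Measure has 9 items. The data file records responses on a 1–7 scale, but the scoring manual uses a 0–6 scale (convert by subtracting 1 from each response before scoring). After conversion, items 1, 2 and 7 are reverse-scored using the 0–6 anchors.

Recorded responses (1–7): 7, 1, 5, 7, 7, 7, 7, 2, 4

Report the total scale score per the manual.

32

Convert to 0–6: 6, 0, 4, 6, 6, 6, 6, 1, 3
Reverse-coded (reverse-coded value = 6 − response):
  item 1: 6 − 6 = 0
  item 2: 6 − 0 = 6
  item 7: 6 − 6 = 0
Scored: 0, 6, 4, 6, 6, 6, 0, 1, 3
Total = 32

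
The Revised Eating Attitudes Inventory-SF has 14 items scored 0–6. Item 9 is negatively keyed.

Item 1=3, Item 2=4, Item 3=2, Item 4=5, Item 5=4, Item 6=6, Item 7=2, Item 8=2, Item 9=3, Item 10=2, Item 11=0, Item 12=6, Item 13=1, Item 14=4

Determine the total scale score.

Negatively keyed items use 6 − raw:
  item 9: 6 − 3 = 3
After reverse-coding: 3, 4, 2, 5, 4, 6, 2, 2, 3, 2, 0, 6, 1, 4
Total = 3 + 4 + 2 + 5 + 4 + 6 + 2 + 2 + 3 + 2 + 0 + 6 + 1 + 4 = 44

44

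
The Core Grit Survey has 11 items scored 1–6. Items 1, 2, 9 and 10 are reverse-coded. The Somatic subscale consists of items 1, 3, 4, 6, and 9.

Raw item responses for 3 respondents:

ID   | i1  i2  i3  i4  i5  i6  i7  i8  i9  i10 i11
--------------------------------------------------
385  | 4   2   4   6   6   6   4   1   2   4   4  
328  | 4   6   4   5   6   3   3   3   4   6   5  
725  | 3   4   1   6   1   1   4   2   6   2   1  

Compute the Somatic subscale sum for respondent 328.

18

Respondent 328 raw: 4, 6, 4, 5, 6, 3, 3, 3, 4, 6, 5.
Somatic items: 1, 3, 4, 6, 9.
Reverse-coded (on a 1–6 scale, reversed = 7 − raw):
  item 1: 7 − 4 = 3
  item 3: 4
  item 4: 5
  item 6: 3
  item 9: 7 − 4 = 3
Sum = 3 + 4 + 5 + 3 + 3 = 18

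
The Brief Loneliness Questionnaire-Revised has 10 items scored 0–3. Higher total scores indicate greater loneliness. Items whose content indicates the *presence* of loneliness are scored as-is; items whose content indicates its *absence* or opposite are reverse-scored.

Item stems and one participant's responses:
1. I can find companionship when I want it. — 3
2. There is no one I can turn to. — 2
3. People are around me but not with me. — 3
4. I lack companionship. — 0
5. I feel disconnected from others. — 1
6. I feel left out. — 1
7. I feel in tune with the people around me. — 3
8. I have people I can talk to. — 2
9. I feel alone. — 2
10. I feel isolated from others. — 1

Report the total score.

Items 1, 7, 8 describe the absence/opposite of loneliness → reverse-score.
reversed = (0+3) − raw = 3 − raw.
  item 1: 3 − 3 = 0
  item 2: 2
  item 3: 3
  item 4: 0
  item 5: 1
  item 6: 1
  item 7: 3 − 3 = 0
  item 8: 3 − 2 = 1
  item 9: 2
  item 10: 1
Total = 0 + 2 + 3 + 0 + 1 + 1 + 0 + 1 + 2 + 1 = 11

11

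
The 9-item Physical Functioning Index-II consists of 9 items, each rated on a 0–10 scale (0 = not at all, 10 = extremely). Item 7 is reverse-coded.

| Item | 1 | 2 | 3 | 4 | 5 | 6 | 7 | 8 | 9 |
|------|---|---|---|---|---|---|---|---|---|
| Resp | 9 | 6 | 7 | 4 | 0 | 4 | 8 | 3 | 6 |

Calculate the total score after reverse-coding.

41

Reverse-coded items use 10 − raw:
  item 7: 10 − 8 = 2
After reverse-coding: 9, 6, 7, 4, 0, 4, 2, 3, 6
Total = 9 + 6 + 7 + 4 + 0 + 4 + 2 + 3 + 6 = 41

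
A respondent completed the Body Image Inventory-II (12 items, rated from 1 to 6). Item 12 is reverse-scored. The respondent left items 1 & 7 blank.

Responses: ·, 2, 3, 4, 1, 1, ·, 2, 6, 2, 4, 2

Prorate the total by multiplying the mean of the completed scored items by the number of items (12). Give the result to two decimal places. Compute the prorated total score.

36.00

Reverse-coded (on a 1–6 scale, reversed = 7 − raw):
  item 12: 7 − 2 = 5
Completed scored items (10 of 12): 2, 3, 4, 1, 1, 2, 6, 2, 4, 5; sum = 30.
Person mean = 30 / 10 ≈ 3.0000
Prorated total = (30 / 10) × 12 = 36.00 (to 2 dp)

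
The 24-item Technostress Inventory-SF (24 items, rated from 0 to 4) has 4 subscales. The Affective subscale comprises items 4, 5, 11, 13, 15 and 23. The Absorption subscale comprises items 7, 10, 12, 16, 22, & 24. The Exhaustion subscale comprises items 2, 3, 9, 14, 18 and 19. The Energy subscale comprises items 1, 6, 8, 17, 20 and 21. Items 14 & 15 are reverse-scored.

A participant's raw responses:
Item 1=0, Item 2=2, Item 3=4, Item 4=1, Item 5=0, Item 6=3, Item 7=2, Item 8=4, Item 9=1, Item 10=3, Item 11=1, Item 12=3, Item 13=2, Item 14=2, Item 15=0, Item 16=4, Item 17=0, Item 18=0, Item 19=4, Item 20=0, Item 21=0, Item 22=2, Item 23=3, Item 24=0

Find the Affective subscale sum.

11

Affective items: 4, 5, 11, 13, 15, 23.
Of these, item 15 is reverse-scored; reversed = (0+4) − raw = 4 − raw.
  item 4: 1
  item 5: 0
  item 11: 1
  item 13: 2
  item 15: 4 − 0 = 4
  item 23: 3
Sum = 1 + 0 + 1 + 2 + 4 + 3 = 11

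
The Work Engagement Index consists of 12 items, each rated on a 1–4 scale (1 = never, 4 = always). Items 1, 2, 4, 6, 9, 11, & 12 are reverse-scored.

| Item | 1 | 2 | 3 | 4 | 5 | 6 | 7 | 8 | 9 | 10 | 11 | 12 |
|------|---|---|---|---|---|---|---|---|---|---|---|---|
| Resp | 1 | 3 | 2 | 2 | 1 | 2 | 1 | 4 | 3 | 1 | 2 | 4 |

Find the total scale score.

Apply reverse scoring (on a 1–4 scale, reversed = 5 − raw):
  item 1: 5 − 1 = 4
  item 2: 5 − 3 = 2
  item 4: 5 − 2 = 3
  item 6: 5 − 2 = 3
  item 9: 5 − 3 = 2
  item 11: 5 − 2 = 3
  item 12: 5 − 4 = 1
After reverse-coding: 4, 2, 2, 3, 1, 3, 1, 4, 2, 1, 3, 1
Total = 4 + 2 + 2 + 3 + 1 + 3 + 1 + 4 + 2 + 1 + 3 + 1 = 27

27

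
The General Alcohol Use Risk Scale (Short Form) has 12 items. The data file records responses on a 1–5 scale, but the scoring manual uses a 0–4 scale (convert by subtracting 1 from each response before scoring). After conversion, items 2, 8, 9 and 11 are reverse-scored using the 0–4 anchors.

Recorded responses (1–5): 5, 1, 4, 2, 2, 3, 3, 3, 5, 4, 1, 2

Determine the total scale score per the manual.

Convert to 0–4: 4, 0, 3, 1, 1, 2, 2, 2, 4, 3, 0, 1
Reverse-coded (reverse-coded value = 4 − response):
  item 2: 4 − 0 = 4
  item 8: 4 − 2 = 2
  item 9: 4 − 4 = 0
  item 11: 4 − 0 = 4
Scored: 4, 4, 3, 1, 1, 2, 2, 2, 0, 3, 4, 1
Total = 27

27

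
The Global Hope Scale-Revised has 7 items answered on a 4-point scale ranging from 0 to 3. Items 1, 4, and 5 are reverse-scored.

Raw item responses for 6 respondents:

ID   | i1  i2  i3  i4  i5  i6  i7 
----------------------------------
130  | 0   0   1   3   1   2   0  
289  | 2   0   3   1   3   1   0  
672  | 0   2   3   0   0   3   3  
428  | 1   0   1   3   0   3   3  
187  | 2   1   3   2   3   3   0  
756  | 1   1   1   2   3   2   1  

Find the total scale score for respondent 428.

12

Respondent 428 raw: 1, 0, 1, 3, 0, 3, 3.
Reverse-coded (on a 0–3 scale, reversed = 3 − raw):
  item 1: 3 − 1 = 2
  item 2: 0
  item 3: 1
  item 4: 3 − 3 = 0
  item 5: 3 − 0 = 3
  item 6: 3
  item 7: 3
Sum = 2 + 0 + 1 + 0 + 3 + 3 + 3 = 12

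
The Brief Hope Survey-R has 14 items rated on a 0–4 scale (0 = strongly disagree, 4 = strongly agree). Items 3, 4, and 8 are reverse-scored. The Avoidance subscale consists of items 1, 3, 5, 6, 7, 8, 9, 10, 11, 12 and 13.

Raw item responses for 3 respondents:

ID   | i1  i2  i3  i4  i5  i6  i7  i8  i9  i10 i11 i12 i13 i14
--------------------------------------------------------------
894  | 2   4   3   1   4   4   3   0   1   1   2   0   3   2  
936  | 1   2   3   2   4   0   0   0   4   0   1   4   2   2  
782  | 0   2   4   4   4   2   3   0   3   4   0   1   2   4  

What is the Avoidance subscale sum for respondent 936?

21

Respondent 936 raw: 1, 2, 3, 2, 4, 0, 0, 0, 4, 0, 1, 4, 2, 2.
Avoidance items: 1, 3, 5, 6, 7, 8, 9, 10, 11, 12, 13.
Reverse-coded (reversed = (0+4) − raw = 4 − raw):
  item 1: 1
  item 3: 4 − 3 = 1
  item 5: 4
  item 6: 0
  item 7: 0
  item 8: 4 − 0 = 4
  item 9: 4
  item 10: 0
  item 11: 1
  item 12: 4
  item 13: 2
Sum = 1 + 1 + 4 + 0 + 0 + 4 + 4 + 0 + 1 + 4 + 2 = 21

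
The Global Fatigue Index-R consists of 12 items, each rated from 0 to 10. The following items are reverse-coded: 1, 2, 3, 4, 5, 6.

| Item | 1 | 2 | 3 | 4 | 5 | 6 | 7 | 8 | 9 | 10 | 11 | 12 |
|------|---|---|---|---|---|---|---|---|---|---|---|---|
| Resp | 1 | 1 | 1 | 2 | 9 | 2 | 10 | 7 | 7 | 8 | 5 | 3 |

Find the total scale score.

84

Reverse-coded items (reverse-coded value = 10 − response):
  item 1: 10 − 1 = 9
  item 2: 10 − 1 = 9
  item 3: 10 − 1 = 9
  item 4: 10 − 2 = 8
  item 5: 10 − 9 = 1
  item 6: 10 − 2 = 8
After reverse-coding: 9, 9, 9, 8, 1, 8, 10, 7, 7, 8, 5, 3
Total = 9 + 9 + 9 + 8 + 1 + 8 + 10 + 7 + 7 + 8 + 5 + 3 = 84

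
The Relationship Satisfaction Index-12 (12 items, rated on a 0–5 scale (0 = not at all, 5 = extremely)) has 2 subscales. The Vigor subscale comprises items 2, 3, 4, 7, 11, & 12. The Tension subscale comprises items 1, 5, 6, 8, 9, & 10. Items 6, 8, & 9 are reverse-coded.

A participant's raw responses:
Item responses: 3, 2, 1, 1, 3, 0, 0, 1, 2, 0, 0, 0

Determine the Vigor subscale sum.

4

Vigor items: 2, 3, 4, 7, 11, 12.
  item 2: 2
  item 3: 1
  item 4: 1
  item 7: 0
  item 11: 0
  item 12: 0
Sum = 2 + 1 + 1 + 0 + 0 + 0 = 4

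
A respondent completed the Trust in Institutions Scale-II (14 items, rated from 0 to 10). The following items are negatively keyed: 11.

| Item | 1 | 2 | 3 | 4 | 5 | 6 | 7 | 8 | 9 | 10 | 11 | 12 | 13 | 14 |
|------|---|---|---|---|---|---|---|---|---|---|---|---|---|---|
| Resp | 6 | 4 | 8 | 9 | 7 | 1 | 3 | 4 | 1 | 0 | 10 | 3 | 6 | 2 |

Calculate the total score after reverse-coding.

54

Reverse-coded items (reversed = (0+10) − raw = 10 − raw):
  item 11: 10 − 10 = 0
After reverse-coding: 6, 4, 8, 9, 7, 1, 3, 4, 1, 0, 0, 3, 6, 2
Total = 6 + 4 + 8 + 9 + 7 + 1 + 3 + 4 + 1 + 0 + 0 + 3 + 6 + 2 = 54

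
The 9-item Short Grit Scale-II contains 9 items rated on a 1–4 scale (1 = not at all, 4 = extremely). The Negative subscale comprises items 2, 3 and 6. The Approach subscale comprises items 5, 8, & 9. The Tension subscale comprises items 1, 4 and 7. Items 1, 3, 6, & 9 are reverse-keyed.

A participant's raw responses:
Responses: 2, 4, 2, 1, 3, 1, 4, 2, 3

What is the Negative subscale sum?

11

Negative items: 2, 3, 6.
Of these, items 3 and 6 are reverse-keyed; reverse-coded value = 5 − response.
  item 2: 4
  item 3: 5 − 2 = 3
  item 6: 5 − 1 = 4
Sum = 4 + 3 + 4 = 11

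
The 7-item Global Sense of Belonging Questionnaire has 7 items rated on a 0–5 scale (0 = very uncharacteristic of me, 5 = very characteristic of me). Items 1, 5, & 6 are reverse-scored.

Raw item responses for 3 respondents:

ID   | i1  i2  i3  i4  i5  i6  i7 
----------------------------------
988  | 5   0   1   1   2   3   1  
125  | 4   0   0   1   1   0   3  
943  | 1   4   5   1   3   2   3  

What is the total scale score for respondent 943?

Respondent 943 raw: 1, 4, 5, 1, 3, 2, 3.
Reverse-coded (reverse-coded value = 5 − response):
  item 1: 5 − 1 = 4
  item 2: 4
  item 3: 5
  item 4: 1
  item 5: 5 − 3 = 2
  item 6: 5 − 2 = 3
  item 7: 3
Sum = 4 + 4 + 5 + 1 + 2 + 3 + 3 = 22

22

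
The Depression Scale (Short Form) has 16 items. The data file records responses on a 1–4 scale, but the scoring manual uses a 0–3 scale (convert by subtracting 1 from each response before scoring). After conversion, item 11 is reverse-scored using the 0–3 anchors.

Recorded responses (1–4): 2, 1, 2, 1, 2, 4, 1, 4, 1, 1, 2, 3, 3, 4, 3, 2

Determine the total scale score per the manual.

Convert to 0–3: 1, 0, 1, 0, 1, 3, 0, 3, 0, 0, 1, 2, 2, 3, 2, 1
Reverse-coded (reverse-coded value = 3 − response):
  item 11: 3 − 1 = 2
Scored: 1, 0, 1, 0, 1, 3, 0, 3, 0, 0, 2, 2, 2, 3, 2, 1
Total = 21

21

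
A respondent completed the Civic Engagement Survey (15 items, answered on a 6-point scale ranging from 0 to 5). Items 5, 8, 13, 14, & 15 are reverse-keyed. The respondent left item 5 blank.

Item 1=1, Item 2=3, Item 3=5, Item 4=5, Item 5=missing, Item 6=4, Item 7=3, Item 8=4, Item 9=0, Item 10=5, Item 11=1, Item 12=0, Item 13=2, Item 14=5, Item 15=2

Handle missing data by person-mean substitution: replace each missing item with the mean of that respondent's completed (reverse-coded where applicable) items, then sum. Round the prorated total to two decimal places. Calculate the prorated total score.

Reverse-coded (on a 0–5 scale, reversed = 5 − raw):
  item 8: 5 − 4 = 1
  item 13: 5 − 2 = 3
  item 14: 5 − 5 = 0
  item 15: 5 − 2 = 3
Completed scored items (14 of 15): 1, 3, 5, 5, 4, 3, 1, 0, 5, 1, 0, 3, 0, 3; sum = 34.
Person mean = 34 / 14 ≈ 2.4286
Prorated total = (34 / 14) × 15 = 36.43 (to 2 dp)

36.43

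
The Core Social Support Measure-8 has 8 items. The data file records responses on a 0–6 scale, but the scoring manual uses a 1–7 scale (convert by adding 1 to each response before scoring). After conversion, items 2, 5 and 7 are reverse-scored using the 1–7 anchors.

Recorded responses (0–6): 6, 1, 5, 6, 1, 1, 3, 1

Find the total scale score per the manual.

40

Convert to 1–7: 7, 2, 6, 7, 2, 2, 4, 2
Reverse-coded (reverse-coded value = 8 − response):
  item 2: 8 − 2 = 6
  item 5: 8 − 2 = 6
  item 7: 8 − 4 = 4
Scored: 7, 6, 6, 7, 6, 2, 4, 2
Total = 40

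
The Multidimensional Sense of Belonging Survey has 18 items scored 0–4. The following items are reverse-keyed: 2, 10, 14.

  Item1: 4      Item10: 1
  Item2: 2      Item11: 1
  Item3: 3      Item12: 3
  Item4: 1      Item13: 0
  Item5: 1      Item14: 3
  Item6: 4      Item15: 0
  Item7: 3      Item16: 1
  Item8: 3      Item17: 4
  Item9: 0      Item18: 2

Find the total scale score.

36

Reverse-coded items (reversed = (0+4) − raw = 4 − raw):
  item 2: 4 − 2 = 2
  item 10: 4 − 1 = 3
  item 14: 4 − 3 = 1
After reverse-coding: 4, 2, 3, 1, 1, 4, 3, 3, 0, 3, 1, 3, 0, 1, 0, 1, 4, 2
Total = 4 + 2 + 3 + 1 + 1 + 4 + 3 + 3 + 0 + 3 + 1 + 3 + 0 + 1 + 0 + 1 + 4 + 2 = 36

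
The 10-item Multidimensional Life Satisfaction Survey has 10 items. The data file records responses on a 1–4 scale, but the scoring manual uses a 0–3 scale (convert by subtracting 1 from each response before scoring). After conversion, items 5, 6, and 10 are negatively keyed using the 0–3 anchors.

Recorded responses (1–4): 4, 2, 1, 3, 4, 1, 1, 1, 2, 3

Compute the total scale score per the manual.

11

Convert to 0–3: 3, 1, 0, 2, 3, 0, 0, 0, 1, 2
Reverse-coded (reverse-coded value = 3 − response):
  item 5: 3 − 3 = 0
  item 6: 3 − 0 = 3
  item 10: 3 − 2 = 1
Scored: 3, 1, 0, 2, 0, 3, 0, 0, 1, 1
Total = 11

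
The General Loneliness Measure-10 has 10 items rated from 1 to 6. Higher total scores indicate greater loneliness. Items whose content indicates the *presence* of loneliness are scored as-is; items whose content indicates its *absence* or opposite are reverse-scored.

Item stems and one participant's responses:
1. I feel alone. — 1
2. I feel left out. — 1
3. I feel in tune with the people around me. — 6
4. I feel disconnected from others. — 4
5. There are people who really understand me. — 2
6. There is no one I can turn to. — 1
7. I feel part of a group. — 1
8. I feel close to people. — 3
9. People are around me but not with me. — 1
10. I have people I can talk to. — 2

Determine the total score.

29

Items 3, 5, 7, 8, 10 describe the absence/opposite of loneliness → reverse-score.
reverse-coded value = 7 − response.
  item 1: 1
  item 2: 1
  item 3: 7 − 6 = 1
  item 4: 4
  item 5: 7 − 2 = 5
  item 6: 1
  item 7: 7 − 1 = 6
  item 8: 7 − 3 = 4
  item 9: 1
  item 10: 7 − 2 = 5
Total = 1 + 1 + 1 + 4 + 5 + 1 + 6 + 4 + 1 + 5 = 29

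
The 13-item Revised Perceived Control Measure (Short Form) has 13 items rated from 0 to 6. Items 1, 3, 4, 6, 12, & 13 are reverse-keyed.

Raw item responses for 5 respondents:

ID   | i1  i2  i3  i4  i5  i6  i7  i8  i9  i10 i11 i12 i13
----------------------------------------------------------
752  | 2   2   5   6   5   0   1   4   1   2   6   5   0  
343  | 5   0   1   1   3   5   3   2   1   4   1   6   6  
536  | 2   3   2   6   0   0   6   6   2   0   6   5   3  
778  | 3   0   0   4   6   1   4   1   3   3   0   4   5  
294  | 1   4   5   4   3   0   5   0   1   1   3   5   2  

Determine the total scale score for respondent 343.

26

Respondent 343 raw: 5, 0, 1, 1, 3, 5, 3, 2, 1, 4, 1, 6, 6.
Reverse-coded (reverse-coded value = 6 − response):
  item 1: 6 − 5 = 1
  item 2: 0
  item 3: 6 − 1 = 5
  item 4: 6 − 1 = 5
  item 5: 3
  item 6: 6 − 5 = 1
  item 7: 3
  item 8: 2
  item 9: 1
  item 10: 4
  item 11: 1
  item 12: 6 − 6 = 0
  item 13: 6 − 6 = 0
Sum = 1 + 0 + 5 + 5 + 3 + 1 + 3 + 2 + 1 + 4 + 1 + 0 + 0 = 26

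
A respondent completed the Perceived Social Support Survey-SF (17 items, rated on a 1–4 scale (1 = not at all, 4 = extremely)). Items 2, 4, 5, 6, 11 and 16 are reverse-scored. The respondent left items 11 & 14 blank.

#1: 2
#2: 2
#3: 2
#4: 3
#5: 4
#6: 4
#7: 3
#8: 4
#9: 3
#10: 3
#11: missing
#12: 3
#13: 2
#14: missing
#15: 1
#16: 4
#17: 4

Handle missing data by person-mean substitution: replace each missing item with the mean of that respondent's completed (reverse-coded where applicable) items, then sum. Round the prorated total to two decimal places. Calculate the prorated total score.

Reverse-coded (on a 1–4 scale, reversed = 5 − raw):
  item 2: 5 − 2 = 3
  item 4: 5 − 3 = 2
  item 5: 5 − 4 = 1
  item 6: 5 − 4 = 1
  item 16: 5 − 4 = 1
Completed scored items (15 of 17): 2, 3, 2, 2, 1, 1, 3, 4, 3, 3, 3, 2, 1, 1, 4; sum = 35.
Person mean = 35 / 15 ≈ 2.3333
Prorated total = (35 / 15) × 17 = 39.67 (to 2 dp)

39.67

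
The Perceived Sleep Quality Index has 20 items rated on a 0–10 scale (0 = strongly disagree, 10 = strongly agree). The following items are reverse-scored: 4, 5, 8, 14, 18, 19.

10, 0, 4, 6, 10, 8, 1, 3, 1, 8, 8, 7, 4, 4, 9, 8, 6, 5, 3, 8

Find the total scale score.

111

Apply reverse scoring (reverse-coded value = 10 − response):
  item 4: 10 − 6 = 4
  item 5: 10 − 10 = 0
  item 8: 10 − 3 = 7
  item 14: 10 − 4 = 6
  item 18: 10 − 5 = 5
  item 19: 10 − 3 = 7
Scored items: 10, 0, 4, 4, 0, 8, 1, 7, 1, 8, 8, 7, 4, 6, 9, 8, 6, 5, 7, 8
Total = 10 + 0 + 4 + 4 + 0 + 8 + 1 + 7 + 1 + 8 + 8 + 7 + 4 + 6 + 9 + 8 + 6 + 5 + 7 + 8 = 111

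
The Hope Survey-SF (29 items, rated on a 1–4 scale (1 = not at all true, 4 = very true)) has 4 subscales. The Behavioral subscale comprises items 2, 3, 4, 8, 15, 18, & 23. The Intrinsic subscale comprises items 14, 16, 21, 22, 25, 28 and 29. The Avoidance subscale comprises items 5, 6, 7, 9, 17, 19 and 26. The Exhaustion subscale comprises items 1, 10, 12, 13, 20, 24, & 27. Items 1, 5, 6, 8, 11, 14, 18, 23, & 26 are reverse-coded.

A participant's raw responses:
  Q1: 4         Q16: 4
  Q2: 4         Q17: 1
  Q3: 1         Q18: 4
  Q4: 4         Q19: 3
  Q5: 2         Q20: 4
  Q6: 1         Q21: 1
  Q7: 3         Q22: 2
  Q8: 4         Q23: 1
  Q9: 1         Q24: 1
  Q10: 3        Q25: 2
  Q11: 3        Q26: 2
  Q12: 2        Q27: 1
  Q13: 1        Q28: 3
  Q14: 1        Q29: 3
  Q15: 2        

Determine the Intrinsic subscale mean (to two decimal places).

2.71

Intrinsic items: 14, 16, 21, 22, 25, 28, 29.
Of these, item 14 is reverse-coded; reversed = (1+4) − raw = 5 − raw.
  item 14: 5 − 1 = 4
  item 16: 4
  item 21: 1
  item 22: 2
  item 25: 2
  item 28: 3
  item 29: 3
Sum = 4 + 4 + 1 + 2 + 2 + 3 + 3 = 19
Mean = 19 / 7 = 2.71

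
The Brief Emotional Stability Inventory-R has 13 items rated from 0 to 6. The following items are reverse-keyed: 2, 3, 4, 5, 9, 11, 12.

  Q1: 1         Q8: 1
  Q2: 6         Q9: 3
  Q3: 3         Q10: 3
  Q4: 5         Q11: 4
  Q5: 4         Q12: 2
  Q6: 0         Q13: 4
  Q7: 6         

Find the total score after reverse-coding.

30

Reverse-keyed items use 6 − raw:
  item 2: 6 − 6 = 0
  item 3: 6 − 3 = 3
  item 4: 6 − 5 = 1
  item 5: 6 − 4 = 2
  item 9: 6 − 3 = 3
  item 11: 6 − 4 = 2
  item 12: 6 − 2 = 4
Scored items: 1, 0, 3, 1, 2, 0, 6, 1, 3, 3, 2, 4, 4
Total = 1 + 0 + 3 + 1 + 2 + 0 + 6 + 1 + 3 + 3 + 2 + 4 + 4 = 30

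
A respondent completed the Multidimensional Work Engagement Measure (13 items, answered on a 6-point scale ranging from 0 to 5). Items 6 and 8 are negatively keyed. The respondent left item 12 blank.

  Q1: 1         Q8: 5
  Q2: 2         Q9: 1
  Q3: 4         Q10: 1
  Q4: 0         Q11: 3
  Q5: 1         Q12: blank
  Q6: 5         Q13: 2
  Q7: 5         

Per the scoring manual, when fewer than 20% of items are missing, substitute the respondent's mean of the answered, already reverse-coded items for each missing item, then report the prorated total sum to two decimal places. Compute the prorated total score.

21.67

Reverse-coded (on a 0–5 scale, reversed = 5 − raw):
  item 6: 5 − 5 = 0
  item 8: 5 − 5 = 0
Completed scored items (12 of 13): 1, 2, 4, 0, 1, 0, 5, 0, 1, 1, 3, 2; sum = 20.
Person mean = 20 / 12 ≈ 1.6667
Prorated total = (20 / 12) × 13 = 21.67 (to 2 dp)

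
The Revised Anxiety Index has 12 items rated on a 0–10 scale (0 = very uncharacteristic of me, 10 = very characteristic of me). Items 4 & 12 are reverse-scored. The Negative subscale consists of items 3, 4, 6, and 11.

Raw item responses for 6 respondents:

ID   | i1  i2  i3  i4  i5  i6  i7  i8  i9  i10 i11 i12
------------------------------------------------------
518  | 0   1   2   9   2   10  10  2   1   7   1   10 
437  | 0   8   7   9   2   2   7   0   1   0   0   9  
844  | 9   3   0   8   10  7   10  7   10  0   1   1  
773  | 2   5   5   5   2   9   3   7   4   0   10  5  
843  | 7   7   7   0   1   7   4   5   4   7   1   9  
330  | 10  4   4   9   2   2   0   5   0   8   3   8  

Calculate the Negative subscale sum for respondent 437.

Respondent 437 raw: 0, 8, 7, 9, 2, 2, 7, 0, 1, 0, 0, 9.
Negative items: 3, 4, 6, 11.
Reverse-coded (reverse-coded value = 10 − response):
  item 3: 7
  item 4: 10 − 9 = 1
  item 6: 2
  item 11: 0
Sum = 7 + 1 + 2 + 0 = 10

10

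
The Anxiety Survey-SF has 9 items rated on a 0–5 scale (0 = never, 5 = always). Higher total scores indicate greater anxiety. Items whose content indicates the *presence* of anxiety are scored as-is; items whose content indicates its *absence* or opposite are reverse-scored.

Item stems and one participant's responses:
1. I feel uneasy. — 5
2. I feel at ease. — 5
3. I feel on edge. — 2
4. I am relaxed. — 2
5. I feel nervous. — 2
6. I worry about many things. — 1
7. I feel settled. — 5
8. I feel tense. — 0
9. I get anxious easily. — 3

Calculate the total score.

Items 2, 4, 7 describe the absence/opposite of anxiety → reverse-score.
reversed = (0+5) − raw = 5 − raw.
  item 1: 5
  item 2: 5 − 5 = 0
  item 3: 2
  item 4: 5 − 2 = 3
  item 5: 2
  item 6: 1
  item 7: 5 − 5 = 0
  item 8: 0
  item 9: 3
Total = 5 + 0 + 2 + 3 + 2 + 1 + 0 + 0 + 3 = 16

16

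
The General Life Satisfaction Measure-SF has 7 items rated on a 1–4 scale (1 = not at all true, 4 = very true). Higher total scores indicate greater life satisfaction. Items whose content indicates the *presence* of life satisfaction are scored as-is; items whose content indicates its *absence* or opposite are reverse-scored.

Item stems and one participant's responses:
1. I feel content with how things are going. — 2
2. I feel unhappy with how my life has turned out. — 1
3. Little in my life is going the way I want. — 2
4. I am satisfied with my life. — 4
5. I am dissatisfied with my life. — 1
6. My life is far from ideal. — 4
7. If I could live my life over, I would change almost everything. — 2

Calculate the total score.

21

Items 2, 3, 5, 6, 7 describe the absence/opposite of life satisfaction → reverse-score.
reverse-coded value = 5 − response.
  item 1: 2
  item 2: 5 − 1 = 4
  item 3: 5 − 2 = 3
  item 4: 4
  item 5: 5 − 1 = 4
  item 6: 5 − 4 = 1
  item 7: 5 − 2 = 3
Total = 2 + 4 + 3 + 4 + 4 + 1 + 3 = 21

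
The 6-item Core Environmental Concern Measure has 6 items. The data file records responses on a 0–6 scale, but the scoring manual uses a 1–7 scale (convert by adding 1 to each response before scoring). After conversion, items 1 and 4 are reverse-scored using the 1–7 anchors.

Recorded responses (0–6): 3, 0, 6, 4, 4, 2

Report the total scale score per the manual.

23

Convert to 1–7: 4, 1, 7, 5, 5, 3
Reverse-coded (reverse-coded value = 8 − response):
  item 1: 8 − 4 = 4
  item 4: 8 − 5 = 3
Scored: 4, 1, 7, 3, 5, 3
Total = 23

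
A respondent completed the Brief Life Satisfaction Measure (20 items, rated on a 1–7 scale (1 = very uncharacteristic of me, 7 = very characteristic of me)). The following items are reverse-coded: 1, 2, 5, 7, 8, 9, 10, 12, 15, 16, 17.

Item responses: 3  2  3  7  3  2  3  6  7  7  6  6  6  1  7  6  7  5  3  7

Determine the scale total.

71

Apply reverse scoring (reverse-coded value = 8 − response):
  item 1: 8 − 3 = 5
  item 2: 8 − 2 = 6
  item 5: 8 − 3 = 5
  item 7: 8 − 3 = 5
  item 8: 8 − 6 = 2
  item 9: 8 − 7 = 1
  item 10: 8 − 7 = 1
  item 12: 8 − 6 = 2
  item 15: 8 − 7 = 1
  item 16: 8 − 6 = 2
  item 17: 8 − 7 = 1
Scored responses: 5, 6, 3, 7, 5, 2, 5, 2, 1, 1, 6, 2, 6, 1, 1, 2, 1, 5, 3, 7
Total = 5 + 6 + 3 + 7 + 5 + 2 + 5 + 2 + 1 + 1 + 6 + 2 + 6 + 1 + 1 + 2 + 1 + 5 + 3 + 7 = 71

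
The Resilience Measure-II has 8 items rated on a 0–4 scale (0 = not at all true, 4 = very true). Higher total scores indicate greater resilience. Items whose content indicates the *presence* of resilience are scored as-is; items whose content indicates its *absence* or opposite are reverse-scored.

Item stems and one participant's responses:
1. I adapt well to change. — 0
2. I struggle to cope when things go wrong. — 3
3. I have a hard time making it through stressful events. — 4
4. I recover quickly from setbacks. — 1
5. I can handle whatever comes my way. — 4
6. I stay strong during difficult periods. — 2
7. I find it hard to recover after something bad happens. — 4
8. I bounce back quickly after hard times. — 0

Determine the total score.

8

Items 2, 3, 7 describe the absence/opposite of resilience → reverse-score.
reverse-coded value = 4 − response.
  item 1: 0
  item 2: 4 − 3 = 1
  item 3: 4 − 4 = 0
  item 4: 1
  item 5: 4
  item 6: 2
  item 7: 4 − 4 = 0
  item 8: 0
Total = 0 + 1 + 0 + 1 + 4 + 2 + 0 + 0 = 8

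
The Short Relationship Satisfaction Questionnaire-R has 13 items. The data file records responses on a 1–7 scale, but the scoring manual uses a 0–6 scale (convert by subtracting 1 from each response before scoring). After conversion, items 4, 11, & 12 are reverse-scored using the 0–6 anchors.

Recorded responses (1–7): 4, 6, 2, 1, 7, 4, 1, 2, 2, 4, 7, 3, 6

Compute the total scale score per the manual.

38

Convert to 0–6: 3, 5, 1, 0, 6, 3, 0, 1, 1, 3, 6, 2, 5
Reverse-coded (reversed = (0+6) − raw = 6 − raw):
  item 4: 6 − 0 = 6
  item 11: 6 − 6 = 0
  item 12: 6 − 2 = 4
Scored: 3, 5, 1, 6, 6, 3, 0, 1, 1, 3, 0, 4, 5
Total = 38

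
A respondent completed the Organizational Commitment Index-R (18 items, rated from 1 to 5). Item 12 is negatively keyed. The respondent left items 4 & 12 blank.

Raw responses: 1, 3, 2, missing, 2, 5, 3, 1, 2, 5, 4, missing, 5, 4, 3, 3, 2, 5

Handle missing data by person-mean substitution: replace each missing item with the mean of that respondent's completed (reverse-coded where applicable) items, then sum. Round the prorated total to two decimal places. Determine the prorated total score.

56.25

Reverse-coded (on a 1–5 scale, reversed = 6 − raw):
Completed scored items (16 of 18): 1, 3, 2, 2, 5, 3, 1, 2, 5, 4, 5, 4, 3, 3, 2, 5; sum = 50.
Person mean = 50 / 16 ≈ 3.1250
Prorated total = (50 / 16) × 18 = 56.25 (to 2 dp)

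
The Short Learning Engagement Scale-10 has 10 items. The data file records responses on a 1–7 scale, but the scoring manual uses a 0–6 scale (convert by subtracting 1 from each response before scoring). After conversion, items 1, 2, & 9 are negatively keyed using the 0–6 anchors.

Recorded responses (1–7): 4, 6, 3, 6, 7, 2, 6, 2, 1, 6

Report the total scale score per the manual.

35

Convert to 0–6: 3, 5, 2, 5, 6, 1, 5, 1, 0, 5
Reverse-coded (reverse-coded value = 6 − response):
  item 1: 6 − 3 = 3
  item 2: 6 − 5 = 1
  item 9: 6 − 0 = 6
Scored: 3, 1, 2, 5, 6, 1, 5, 1, 6, 5
Total = 35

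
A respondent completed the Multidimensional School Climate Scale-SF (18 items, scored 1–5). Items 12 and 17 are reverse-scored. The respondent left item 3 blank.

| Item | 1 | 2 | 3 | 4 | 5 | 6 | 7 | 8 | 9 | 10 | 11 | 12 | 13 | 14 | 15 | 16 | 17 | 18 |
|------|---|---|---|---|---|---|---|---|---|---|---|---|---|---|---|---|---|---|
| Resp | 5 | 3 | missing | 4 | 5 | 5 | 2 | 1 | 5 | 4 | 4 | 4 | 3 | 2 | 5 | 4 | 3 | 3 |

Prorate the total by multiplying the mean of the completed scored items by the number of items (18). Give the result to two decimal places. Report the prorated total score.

63.53

Reverse-coded (reverse-coded value = 6 − response):
  item 12: 6 − 4 = 2
  item 17: 6 − 3 = 3
Completed scored items (17 of 18): 5, 3, 4, 5, 5, 2, 1, 5, 4, 4, 2, 3, 2, 5, 4, 3, 3; sum = 60.
Person mean = 60 / 17 ≈ 3.5294
Prorated total = (60 / 17) × 18 = 63.53 (to 2 dp)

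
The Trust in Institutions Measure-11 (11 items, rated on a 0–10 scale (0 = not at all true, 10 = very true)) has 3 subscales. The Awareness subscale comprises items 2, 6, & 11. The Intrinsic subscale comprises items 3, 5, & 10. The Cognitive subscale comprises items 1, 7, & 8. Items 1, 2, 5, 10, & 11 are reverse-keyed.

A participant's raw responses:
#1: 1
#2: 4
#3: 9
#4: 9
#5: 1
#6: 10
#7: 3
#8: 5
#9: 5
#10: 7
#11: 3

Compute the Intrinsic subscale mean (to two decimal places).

7.00

Intrinsic items: 3, 5, 10.
Of these, items 5 and 10 are reverse-keyed; on a 0–10 scale, reversed = 10 − raw.
  item 3: 9
  item 5: 10 − 1 = 9
  item 10: 10 − 7 = 3
Sum = 9 + 9 + 3 = 21
Mean = 21 / 3 = 7.00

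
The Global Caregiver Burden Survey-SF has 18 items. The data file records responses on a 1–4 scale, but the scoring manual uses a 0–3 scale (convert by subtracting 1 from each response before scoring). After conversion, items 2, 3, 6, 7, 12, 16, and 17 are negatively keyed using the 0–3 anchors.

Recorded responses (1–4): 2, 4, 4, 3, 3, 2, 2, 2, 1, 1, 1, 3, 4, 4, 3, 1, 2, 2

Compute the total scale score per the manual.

25

Convert to 0–3: 1, 3, 3, 2, 2, 1, 1, 1, 0, 0, 0, 2, 3, 3, 2, 0, 1, 1
Reverse-coded (reversed = (0+3) − raw = 3 − raw):
  item 2: 3 − 3 = 0
  item 3: 3 − 3 = 0
  item 6: 3 − 1 = 2
  item 7: 3 − 1 = 2
  item 12: 3 − 2 = 1
  item 16: 3 − 0 = 3
  item 17: 3 − 1 = 2
Scored: 1, 0, 0, 2, 2, 2, 2, 1, 0, 0, 0, 1, 3, 3, 2, 3, 2, 1
Total = 25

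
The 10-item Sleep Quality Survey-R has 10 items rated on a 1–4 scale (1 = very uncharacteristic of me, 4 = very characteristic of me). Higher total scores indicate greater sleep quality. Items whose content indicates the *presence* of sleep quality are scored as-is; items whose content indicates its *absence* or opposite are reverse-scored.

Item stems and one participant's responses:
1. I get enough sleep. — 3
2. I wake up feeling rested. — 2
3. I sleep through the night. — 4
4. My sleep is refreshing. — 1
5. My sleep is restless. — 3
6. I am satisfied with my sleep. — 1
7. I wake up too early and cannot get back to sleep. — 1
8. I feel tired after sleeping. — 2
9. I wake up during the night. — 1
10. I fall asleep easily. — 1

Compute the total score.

25

Items 5, 7, 8, 9 describe the absence/opposite of sleep quality → reverse-score.
on a 1–4 scale, reversed = 5 − raw.
  item 1: 3
  item 2: 2
  item 3: 4
  item 4: 1
  item 5: 5 − 3 = 2
  item 6: 1
  item 7: 5 − 1 = 4
  item 8: 5 − 2 = 3
  item 9: 5 − 1 = 4
  item 10: 1
Total = 3 + 2 + 4 + 1 + 2 + 1 + 4 + 3 + 4 + 1 = 25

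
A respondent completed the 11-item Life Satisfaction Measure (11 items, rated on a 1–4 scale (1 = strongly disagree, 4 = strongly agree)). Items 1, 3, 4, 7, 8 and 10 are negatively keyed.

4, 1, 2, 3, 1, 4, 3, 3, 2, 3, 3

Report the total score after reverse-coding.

Apply reverse scoring (reverse-coded value = 5 − response):
  item 1: 5 − 4 = 1
  item 3: 5 − 2 = 3
  item 4: 5 − 3 = 2
  item 7: 5 − 3 = 2
  item 8: 5 − 3 = 2
  item 10: 5 − 3 = 2
Scored responses: 1, 1, 3, 2, 1, 4, 2, 2, 2, 2, 3
Total = 1 + 1 + 3 + 2 + 1 + 4 + 2 + 2 + 2 + 2 + 3 = 23

23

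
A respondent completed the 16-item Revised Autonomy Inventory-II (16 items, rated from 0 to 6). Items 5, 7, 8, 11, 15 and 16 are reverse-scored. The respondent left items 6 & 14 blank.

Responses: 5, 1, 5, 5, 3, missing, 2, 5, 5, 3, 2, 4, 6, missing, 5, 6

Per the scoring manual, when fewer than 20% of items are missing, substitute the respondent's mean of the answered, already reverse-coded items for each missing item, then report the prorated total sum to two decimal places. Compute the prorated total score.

Reverse-coded (reverse-coded value = 6 − response):
  item 5: 6 − 3 = 3
  item 7: 6 − 2 = 4
  item 8: 6 − 5 = 1
  item 11: 6 − 2 = 4
  item 15: 6 − 5 = 1
  item 16: 6 − 6 = 0
Completed scored items (14 of 16): 5, 1, 5, 5, 3, 4, 1, 5, 3, 4, 4, 6, 1, 0; sum = 47.
Person mean = 47 / 14 ≈ 3.3571
Prorated total = (47 / 14) × 16 = 53.71 (to 2 dp)

53.71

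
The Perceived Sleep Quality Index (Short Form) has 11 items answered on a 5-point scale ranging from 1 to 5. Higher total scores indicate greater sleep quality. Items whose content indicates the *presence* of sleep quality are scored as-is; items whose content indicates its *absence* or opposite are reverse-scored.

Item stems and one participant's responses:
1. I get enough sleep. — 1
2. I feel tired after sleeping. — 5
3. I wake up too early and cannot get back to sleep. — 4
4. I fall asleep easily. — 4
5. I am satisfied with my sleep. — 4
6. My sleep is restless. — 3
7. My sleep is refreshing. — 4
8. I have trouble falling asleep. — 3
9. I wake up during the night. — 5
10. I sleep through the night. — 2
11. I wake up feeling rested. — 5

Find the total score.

30

Items 2, 3, 6, 8, 9 describe the absence/opposite of sleep quality → reverse-score.
reverse-coded value = 6 − response.
  item 1: 1
  item 2: 6 − 5 = 1
  item 3: 6 − 4 = 2
  item 4: 4
  item 5: 4
  item 6: 6 − 3 = 3
  item 7: 4
  item 8: 6 − 3 = 3
  item 9: 6 − 5 = 1
  item 10: 2
  item 11: 5
Total = 1 + 1 + 2 + 4 + 4 + 3 + 4 + 3 + 1 + 2 + 5 = 30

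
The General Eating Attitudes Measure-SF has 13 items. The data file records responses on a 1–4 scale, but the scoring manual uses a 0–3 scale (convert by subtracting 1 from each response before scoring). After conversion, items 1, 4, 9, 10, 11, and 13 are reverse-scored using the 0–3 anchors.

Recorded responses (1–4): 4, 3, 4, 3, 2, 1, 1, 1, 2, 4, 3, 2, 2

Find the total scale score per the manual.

13

Convert to 0–3: 3, 2, 3, 2, 1, 0, 0, 0, 1, 3, 2, 1, 1
Reverse-coded (on a 0–3 scale, reversed = 3 − raw):
  item 1: 3 − 3 = 0
  item 4: 3 − 2 = 1
  item 9: 3 − 1 = 2
  item 10: 3 − 3 = 0
  item 11: 3 − 2 = 1
  item 13: 3 − 1 = 2
Scored: 0, 2, 3, 1, 1, 0, 0, 0, 2, 0, 1, 1, 2
Total = 13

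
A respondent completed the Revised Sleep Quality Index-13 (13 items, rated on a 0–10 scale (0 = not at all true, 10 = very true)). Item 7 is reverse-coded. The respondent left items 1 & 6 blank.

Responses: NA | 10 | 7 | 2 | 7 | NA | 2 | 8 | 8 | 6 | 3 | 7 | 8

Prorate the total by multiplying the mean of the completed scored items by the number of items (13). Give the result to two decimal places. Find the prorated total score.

Reverse-coded (on a 0–10 scale, reversed = 10 − raw):
  item 7: 10 − 2 = 8
Completed scored items (11 of 13): 10, 7, 2, 7, 8, 8, 8, 6, 3, 7, 8; sum = 74.
Person mean = 74 / 11 ≈ 6.7273
Prorated total = (74 / 11) × 13 = 87.45 (to 2 dp)

87.45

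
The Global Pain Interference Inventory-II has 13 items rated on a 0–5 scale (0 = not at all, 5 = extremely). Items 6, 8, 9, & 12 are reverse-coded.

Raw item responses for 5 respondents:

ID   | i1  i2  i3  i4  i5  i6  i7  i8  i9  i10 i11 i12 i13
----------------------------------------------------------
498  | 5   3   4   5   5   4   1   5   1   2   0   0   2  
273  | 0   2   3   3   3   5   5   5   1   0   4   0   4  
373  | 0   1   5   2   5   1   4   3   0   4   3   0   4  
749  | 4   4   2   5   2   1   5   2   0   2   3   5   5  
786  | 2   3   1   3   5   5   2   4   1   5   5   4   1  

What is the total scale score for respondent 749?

Respondent 749 raw: 4, 4, 2, 5, 2, 1, 5, 2, 0, 2, 3, 5, 5.
Reverse-coded (reversed = (0+5) − raw = 5 − raw):
  item 1: 4
  item 2: 4
  item 3: 2
  item 4: 5
  item 5: 2
  item 6: 5 − 1 = 4
  item 7: 5
  item 8: 5 − 2 = 3
  item 9: 5 − 0 = 5
  item 10: 2
  item 11: 3
  item 12: 5 − 5 = 0
  item 13: 5
Sum = 4 + 4 + 2 + 5 + 2 + 4 + 5 + 3 + 5 + 2 + 3 + 0 + 5 = 44

44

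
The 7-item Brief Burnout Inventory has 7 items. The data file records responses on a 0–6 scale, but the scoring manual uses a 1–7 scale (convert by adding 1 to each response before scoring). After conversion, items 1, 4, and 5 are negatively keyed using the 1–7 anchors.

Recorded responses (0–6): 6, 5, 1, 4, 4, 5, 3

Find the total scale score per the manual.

25

Convert to 1–7: 7, 6, 2, 5, 5, 6, 4
Reverse-coded (on a 1–7 scale, reversed = 8 − raw):
  item 1: 8 − 7 = 1
  item 4: 8 − 5 = 3
  item 5: 8 − 5 = 3
Scored: 1, 6, 2, 3, 3, 6, 4
Total = 25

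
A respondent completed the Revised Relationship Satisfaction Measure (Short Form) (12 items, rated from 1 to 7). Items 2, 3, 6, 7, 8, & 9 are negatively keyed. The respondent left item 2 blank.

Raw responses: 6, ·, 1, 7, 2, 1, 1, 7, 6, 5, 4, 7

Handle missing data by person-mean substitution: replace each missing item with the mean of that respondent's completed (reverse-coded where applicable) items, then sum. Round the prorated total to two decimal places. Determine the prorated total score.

60.00

Reverse-coded (reverse-coded value = 8 − response):
  item 3: 8 − 1 = 7
  item 6: 8 − 1 = 7
  item 7: 8 − 1 = 7
  item 8: 8 − 7 = 1
  item 9: 8 − 6 = 2
Completed scored items (11 of 12): 6, 7, 7, 2, 7, 7, 1, 2, 5, 4, 7; sum = 55.
Person mean = 55 / 11 ≈ 5.0000
Prorated total = (55 / 11) × 12 = 60.00 (to 2 dp)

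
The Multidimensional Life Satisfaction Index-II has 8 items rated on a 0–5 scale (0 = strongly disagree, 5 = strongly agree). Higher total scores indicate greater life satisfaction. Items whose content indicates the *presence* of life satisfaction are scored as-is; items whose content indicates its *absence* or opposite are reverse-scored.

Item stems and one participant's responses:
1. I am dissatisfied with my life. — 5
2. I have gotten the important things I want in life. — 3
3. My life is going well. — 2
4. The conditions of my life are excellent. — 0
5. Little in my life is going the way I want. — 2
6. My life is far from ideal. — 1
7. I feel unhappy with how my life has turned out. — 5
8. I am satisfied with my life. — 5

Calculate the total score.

17

Items 1, 5, 6, 7 describe the absence/opposite of life satisfaction → reverse-score.
reverse-coded value = 5 − response.
  item 1: 5 − 5 = 0
  item 2: 3
  item 3: 2
  item 4: 0
  item 5: 5 − 2 = 3
  item 6: 5 − 1 = 4
  item 7: 5 − 5 = 0
  item 8: 5
Total = 0 + 3 + 2 + 0 + 3 + 4 + 0 + 5 = 17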